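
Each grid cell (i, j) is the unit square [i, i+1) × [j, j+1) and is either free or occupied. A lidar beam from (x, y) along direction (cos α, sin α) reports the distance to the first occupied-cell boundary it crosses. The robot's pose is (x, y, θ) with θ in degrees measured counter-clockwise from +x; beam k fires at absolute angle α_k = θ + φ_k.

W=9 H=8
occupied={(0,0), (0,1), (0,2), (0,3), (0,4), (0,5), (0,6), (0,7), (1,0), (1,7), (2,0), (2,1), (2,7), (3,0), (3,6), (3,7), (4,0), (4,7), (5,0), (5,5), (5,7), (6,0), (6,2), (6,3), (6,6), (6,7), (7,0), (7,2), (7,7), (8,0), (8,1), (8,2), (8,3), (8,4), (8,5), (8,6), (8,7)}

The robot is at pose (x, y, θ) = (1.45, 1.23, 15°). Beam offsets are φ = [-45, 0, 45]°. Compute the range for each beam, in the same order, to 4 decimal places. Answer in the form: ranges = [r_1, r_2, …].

ranges = [0.4600, 0.5694, 6.6626]

beam 1: φ=-45°, α=330°
  direction (0.8660, -0.5000); cell (1,1); t to first gridline: x 0.6351, y 0.4600 (then +1.1547 / +2.0000)
    (1,0) via y @ 0.4600  # hit
  → r_1 = 0.4600
beam 2: φ=0°, α=15°
  direction (0.9659, 0.2588); cell (1,1); t to first gridline: x 0.5694, y 2.9751 (then +1.0353 / +3.8637)
    (2,1) via x @ 0.5694  # hit
  → r_2 = 0.5694
beam 3: φ=45°, α=60°
  direction (0.5000, 0.8660); cell (1,1); t to first gridline: x 1.1000, y 0.8891 (then +2.0000 / +1.1547)
    (1,2) via y @ 0.8891
    (2,2) via x @ 1.1000
    (2,3) via y @ 2.0438
    (3,3) via x @ 3.1000
    (3,4) via y @ 3.1985
    (3,5) via y @ 4.3532
    (4,5) via x @ 5.1000
    (4,6) via y @ 5.5079
    (4,7) via y @ 6.6626  # hit
  → r_3 = 6.6626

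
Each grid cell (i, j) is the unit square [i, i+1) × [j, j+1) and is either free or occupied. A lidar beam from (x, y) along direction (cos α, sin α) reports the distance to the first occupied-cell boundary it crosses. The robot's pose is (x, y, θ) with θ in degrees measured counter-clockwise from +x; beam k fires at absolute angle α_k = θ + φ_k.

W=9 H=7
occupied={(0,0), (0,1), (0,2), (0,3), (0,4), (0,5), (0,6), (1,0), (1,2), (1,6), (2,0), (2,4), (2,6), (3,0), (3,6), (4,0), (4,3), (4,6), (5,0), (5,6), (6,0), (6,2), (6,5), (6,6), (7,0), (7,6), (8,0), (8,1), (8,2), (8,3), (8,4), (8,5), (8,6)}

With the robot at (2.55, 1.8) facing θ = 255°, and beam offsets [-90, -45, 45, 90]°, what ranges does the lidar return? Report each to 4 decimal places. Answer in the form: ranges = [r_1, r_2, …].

beam 1: φ=-90°, α=165°
  direction (-0.9659, 0.2588); cell (2,1); t to first gridline: x 0.5694, y 0.7727 (then +1.0353 / +3.8637)
    (1,1) via x @ 0.5694
    (1,2) via y @ 0.7727  # hit
  → r_1 = 0.7727
beam 2: φ=-45°, α=210°
  direction (-0.8660, -0.5000); cell (2,1); t to first gridline: x 0.6351, y 1.6000 (then +1.1547 / +2.0000)
    (1,1) via x @ 0.6351
    (1,0) via y @ 1.6000  # hit
  → r_2 = 1.6000
beam 3: φ=45°, α=300°
  direction (0.5000, -0.8660); cell (2,1); t to first gridline: x 0.9000, y 0.9238 (then +2.0000 / +1.1547)
    (3,1) via x @ 0.9000
    (3,0) via y @ 0.9238  # hit
  → r_3 = 0.9238
beam 4: φ=90°, α=345°
  direction (0.9659, -0.2588); cell (2,1); t to first gridline: x 0.4659, y 3.0910 (then +1.0353 / +3.8637)
    (3,1) via x @ 0.4659
    (4,1) via x @ 1.5012
    (5,1) via x @ 2.5364
    (5,0) via y @ 3.0910  # hit
  → r_4 = 3.0910

ranges = [0.7727, 1.6000, 0.9238, 3.0910]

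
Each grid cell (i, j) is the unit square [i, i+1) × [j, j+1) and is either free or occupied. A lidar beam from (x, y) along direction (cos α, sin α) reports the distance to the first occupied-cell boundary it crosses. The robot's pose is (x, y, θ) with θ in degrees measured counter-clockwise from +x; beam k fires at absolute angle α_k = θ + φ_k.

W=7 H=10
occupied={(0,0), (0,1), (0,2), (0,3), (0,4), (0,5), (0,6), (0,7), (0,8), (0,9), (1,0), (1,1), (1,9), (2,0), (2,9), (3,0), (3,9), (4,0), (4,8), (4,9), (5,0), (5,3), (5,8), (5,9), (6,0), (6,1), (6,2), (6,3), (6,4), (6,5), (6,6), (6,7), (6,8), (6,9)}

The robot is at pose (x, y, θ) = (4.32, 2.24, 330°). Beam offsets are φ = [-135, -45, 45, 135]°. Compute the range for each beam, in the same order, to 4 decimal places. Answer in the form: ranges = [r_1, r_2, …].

beam 1: φ=-135°, α=195°
  dir = (cos 195°, sin 195°) = (-0.9659, -0.2588); from cell (4,2)
  next x-line at t=0.3313, next y-line at t=0.9273; Δt_x=1.0353, Δt_y=3.8637
    x: enter (3,2) at t=0.3313
    y: enter (3,1) at t=0.9273
    x: enter (2,1) at t=1.3666
    x: enter (1,1) at t=2.4018 ← occupied
  → r_1 = 2.4018
beam 2: φ=-45°, α=285°
  dir = (cos 285°, sin 285°) = (0.2588, -0.9659); from cell (4,2)
  next x-line at t=2.6273, next y-line at t=0.2485; Δt_x=3.8637, Δt_y=1.0353
    y: enter (4,1) at t=0.2485
    y: enter (4,0) at t=1.2837 ← occupied
  → r_2 = 1.2837
beam 3: φ=45°, α=15°
  dir = (cos 15°, sin 15°) = (0.9659, 0.2588); from cell (4,2)
  next x-line at t=0.7040, next y-line at t=2.9364; Δt_x=1.0353, Δt_y=3.8637
    x: enter (5,2) at t=0.7040
    x: enter (6,2) at t=1.7393 ← occupied
  → r_3 = 1.7393
beam 4: φ=135°, α=105°
  dir = (cos 105°, sin 105°) = (-0.2588, 0.9659); from cell (4,2)
  next x-line at t=1.2364, next y-line at t=0.7868; Δt_x=3.8637, Δt_y=1.0353
    y: enter (4,3) at t=0.7868
    x: enter (3,3) at t=1.2364
    y: enter (3,4) at t=1.8221
    y: enter (3,5) at t=2.8574
    y: enter (3,6) at t=3.8926
    y: enter (3,7) at t=4.9279
    x: enter (2,7) at t=5.1001
    y: enter (2,8) at t=5.9632
    y: enter (2,9) at t=6.9985 ← occupied
  → r_4 = 6.9985

ranges = [2.4018, 1.2837, 1.7393, 6.9985]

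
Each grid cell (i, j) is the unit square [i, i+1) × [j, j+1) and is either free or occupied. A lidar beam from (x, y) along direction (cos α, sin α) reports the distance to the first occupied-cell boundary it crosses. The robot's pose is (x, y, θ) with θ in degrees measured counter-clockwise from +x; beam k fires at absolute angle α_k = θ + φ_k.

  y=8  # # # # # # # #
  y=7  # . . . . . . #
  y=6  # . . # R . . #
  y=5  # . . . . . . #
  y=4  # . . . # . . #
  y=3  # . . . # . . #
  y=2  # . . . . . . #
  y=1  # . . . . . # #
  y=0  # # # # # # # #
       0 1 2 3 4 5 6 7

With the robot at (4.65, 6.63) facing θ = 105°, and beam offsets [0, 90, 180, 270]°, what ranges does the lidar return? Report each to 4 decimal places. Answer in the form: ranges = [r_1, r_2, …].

beam 1: φ=0°, α=105°
  direction (-0.2588, 0.9659); cell (4,6); t to first gridline: x 2.5114, y 0.3831 (then +3.8637 / +1.0353)
    (4,7) via y @ 0.3831
    (4,8) via y @ 1.4183  # hit
  → r_1 = 1.4183
beam 2: φ=90°, α=195°
  direction (-0.9659, -0.2588); cell (4,6); t to first gridline: x 0.6729, y 2.4341 (then +1.0353 / +3.8637)
    (3,6) via x @ 0.6729  # hit
  → r_2 = 0.6729
beam 3: φ=180°, α=285°
  direction (0.2588, -0.9659); cell (4,6); t to first gridline: x 1.3523, y 0.6522 (then +3.8637 / +1.0353)
    (4,5) via y @ 0.6522
    (5,5) via x @ 1.3523
    (5,4) via y @ 1.6875
    (5,3) via y @ 2.7228
    (5,2) via y @ 3.7581
    (5,1) via y @ 4.7933
    (6,1) via x @ 5.2160  # hit
  → r_3 = 5.2160
beam 4: φ=270°, α=15°
  direction (0.9659, 0.2588); cell (4,6); t to first gridline: x 0.3623, y 1.4296 (then +1.0353 / +3.8637)
    (5,6) via x @ 0.3623
    (6,6) via x @ 1.3976
    (6,7) via y @ 1.4296
    (7,7) via x @ 2.4329  # hit
  → r_4 = 2.4329

ranges = [1.4183, 0.6729, 5.2160, 2.4329]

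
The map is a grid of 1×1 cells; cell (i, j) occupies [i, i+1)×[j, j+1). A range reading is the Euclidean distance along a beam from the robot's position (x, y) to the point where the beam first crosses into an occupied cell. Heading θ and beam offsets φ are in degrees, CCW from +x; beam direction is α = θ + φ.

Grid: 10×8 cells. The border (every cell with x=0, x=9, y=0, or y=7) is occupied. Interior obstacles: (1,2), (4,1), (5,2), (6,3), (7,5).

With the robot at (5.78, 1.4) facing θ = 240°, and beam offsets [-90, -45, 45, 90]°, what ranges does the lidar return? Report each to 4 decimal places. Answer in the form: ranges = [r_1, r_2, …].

ranges = [0.9007, 0.8075, 0.4141, 0.8000]

beam 1: φ=-90°, α=150°
  direction (-0.8660, 0.5000); cell (5,1); t to first gridline: x 0.9007, y 1.2000 (then +1.1547 / +2.0000)
    (4,1) via x @ 0.9007  # hit
  → r_1 = 0.9007
beam 2: φ=-45°, α=195°
  direction (-0.9659, -0.2588); cell (5,1); t to first gridline: x 0.8075, y 1.5455 (then +1.0353 / +3.8637)
    (4,1) via x @ 0.8075  # hit
  → r_2 = 0.8075
beam 3: φ=45°, α=285°
  direction (0.2588, -0.9659); cell (5,1); t to first gridline: x 0.8500, y 0.4141 (then +3.8637 / +1.0353)
    (5,0) via y @ 0.4141  # hit
  → r_3 = 0.4141
beam 4: φ=90°, α=330°
  direction (0.8660, -0.5000); cell (5,1); t to first gridline: x 0.2540, y 0.8000 (then +1.1547 / +2.0000)
    (6,1) via x @ 0.2540
    (6,0) via y @ 0.8000  # hit
  → r_4 = 0.8000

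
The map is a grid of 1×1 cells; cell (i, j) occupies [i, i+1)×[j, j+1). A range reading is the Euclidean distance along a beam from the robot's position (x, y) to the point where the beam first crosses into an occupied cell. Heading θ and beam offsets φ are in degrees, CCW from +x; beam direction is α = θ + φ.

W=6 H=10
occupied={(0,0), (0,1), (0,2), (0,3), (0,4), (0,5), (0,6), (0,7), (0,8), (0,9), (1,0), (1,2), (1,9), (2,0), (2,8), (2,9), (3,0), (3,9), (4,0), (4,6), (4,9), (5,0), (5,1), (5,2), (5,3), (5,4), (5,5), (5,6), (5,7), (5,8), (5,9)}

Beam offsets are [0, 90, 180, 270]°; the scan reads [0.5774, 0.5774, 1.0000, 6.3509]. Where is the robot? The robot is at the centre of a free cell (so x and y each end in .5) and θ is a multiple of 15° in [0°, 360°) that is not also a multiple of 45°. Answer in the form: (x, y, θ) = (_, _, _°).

(x, y, θ) = (4.5, 8.5, 330°)

The pose lattice has 29·16 = 464 candidates. Test each by forward raycasting.
  (2.5, 5.5, 195°): beam 1 = 1.5529 ≠ 0.5774 ✗
  (4.5, 5.5, 75°): beam 1 = 0.5176 ≠ 0.5774 ✗
  (2.5, 6.5, 75°): beam 1 = 1.5529 ≠ 0.5774 ✗
  …
  (4.5, 8.5, 330°): r_1=0.5774, r_2=0.5774, r_3=1.0000, r_4=6.3509 — all match ✓
Only this pose fits every beam.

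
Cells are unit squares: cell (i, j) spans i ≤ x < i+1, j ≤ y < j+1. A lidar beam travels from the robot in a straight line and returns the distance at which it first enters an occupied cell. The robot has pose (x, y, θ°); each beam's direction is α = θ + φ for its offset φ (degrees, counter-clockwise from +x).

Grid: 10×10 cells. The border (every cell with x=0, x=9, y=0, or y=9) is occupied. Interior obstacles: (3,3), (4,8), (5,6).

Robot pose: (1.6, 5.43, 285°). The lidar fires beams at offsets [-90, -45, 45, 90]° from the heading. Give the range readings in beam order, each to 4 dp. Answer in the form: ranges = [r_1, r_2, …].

ranges = [0.6212, 1.2000, 8.5448, 3.5199]

beam 1: φ=-90°, α=195°
  direction (-0.9659, -0.2588); cell (1,5); t to first gridline: x 0.6212, y 1.6614 (then +1.0353 / +3.8637)
    (0,5) via x @ 0.6212  # hit
  → r_1 = 0.6212
beam 2: φ=-45°, α=240°
  direction (-0.5000, -0.8660); cell (1,5); t to first gridline: x 1.2000, y 0.4965 (then +2.0000 / +1.1547)
    (1,4) via y @ 0.4965
    (0,4) via x @ 1.2000  # hit
  → r_2 = 1.2000
beam 3: φ=45°, α=330°
  direction (0.8660, -0.5000); cell (1,5); t to first gridline: x 0.4619, y 0.8600 (then +1.1547 / +2.0000)
    (2,5) via x @ 0.4619
    (2,4) via y @ 0.8600
    (3,4) via x @ 1.6166
    (4,4) via x @ 2.7713
    (4,3) via y @ 2.8600
    (5,3) via x @ 3.9260
    (5,2) via y @ 4.8600
    (6,2) via x @ 5.0807
    (7,2) via x @ 6.2354
    (7,1) via y @ 6.8600
    (8,1) via x @ 7.3901
    (9,1) via x @ 8.5448  # hit
  → r_3 = 8.5448
beam 4: φ=90°, α=15°
  direction (0.9659, 0.2588); cell (1,5); t to first gridline: x 0.4141, y 2.2023 (then +1.0353 / +3.8637)
    (2,5) via x @ 0.4141
    (3,5) via x @ 1.4494
    (3,6) via y @ 2.2023
    (4,6) via x @ 2.4847
    (5,6) via x @ 3.5199  # hit
  → r_4 = 3.5199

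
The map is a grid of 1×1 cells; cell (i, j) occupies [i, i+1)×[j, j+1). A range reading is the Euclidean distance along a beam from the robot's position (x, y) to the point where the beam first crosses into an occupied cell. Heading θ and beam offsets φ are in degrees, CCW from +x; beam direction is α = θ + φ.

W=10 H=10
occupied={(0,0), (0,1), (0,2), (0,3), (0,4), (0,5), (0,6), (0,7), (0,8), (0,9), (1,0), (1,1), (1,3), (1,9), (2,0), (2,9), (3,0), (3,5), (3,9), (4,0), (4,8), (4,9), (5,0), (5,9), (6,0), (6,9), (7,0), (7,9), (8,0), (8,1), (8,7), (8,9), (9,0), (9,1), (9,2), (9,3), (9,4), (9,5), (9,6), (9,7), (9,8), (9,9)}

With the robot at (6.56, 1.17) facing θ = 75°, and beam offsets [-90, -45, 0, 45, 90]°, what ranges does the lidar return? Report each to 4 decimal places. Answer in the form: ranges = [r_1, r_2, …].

ranges = [0.6568, 2.8175, 6.0357, 5.1200, 5.7561]

beam 1: φ=-90°, α=345°
  cosα=0.9659 sinα=-0.2588 | (6,1) | tMaxX 0.4555 tMaxY 0.6568 | tΔX 1.0353 tΔY 3.8637
    t=0.4555 [x] (7,1)
    t=0.6568 [y] (7,0) — stop
  → r_1 = 0.6568
beam 2: φ=-45°, α=30°
  cosα=0.8660 sinα=0.5000 | (6,1) | tMaxX 0.5081 tMaxY 1.6600 | tΔX 1.1547 tΔY 2.0000
    t=0.5081 [x] (7,1)
    t=1.6600 [y] (7,2)
    t=1.6628 [x] (8,2)
    t=2.8175 [x] (9,2) — stop
  → r_2 = 2.8175
beam 3: φ=0°, α=75°
  cosα=0.2588 sinα=0.9659 | (6,1) | tMaxX 1.7000 tMaxY 0.8593 | tΔX 3.8637 tΔY 1.0353
    t=0.8593 [y] (6,2)
    t=1.7000 [x] (7,2)
    t=1.8946 [y] (7,3)
    t=2.9298 [y] (7,4)
    t=3.9651 [y] (7,5)
    t=5.0004 [y] (7,6)
    t=5.5637 [x] (8,6)
    t=6.0357 [y] (8,7) — stop
  → r_3 = 6.0357
beam 4: φ=45°, α=120°
  cosα=-0.5000 sinα=0.8660 | (6,1) | tMaxX 1.1200 tMaxY 0.9584 | tΔX 2.0000 tΔY 1.1547
    t=0.9584 [y] (6,2)
    t=1.1200 [x] (5,2)
    t=2.1131 [y] (5,3)
    t=3.1200 [x] (4,3)
    t=3.2678 [y] (4,4)
    t=4.4225 [y] (4,5)
    t=5.1200 [x] (3,5) — stop
  → r_4 = 5.1200
beam 5: φ=90°, α=165°
  cosα=-0.9659 sinα=0.2588 | (6,1) | tMaxX 0.5798 tMaxY 3.2069 | tΔX 1.0353 tΔY 3.8637
    t=0.5798 [x] (5,1)
    t=1.6150 [x] (4,1)
    t=2.6503 [x] (3,1)
    t=3.2069 [y] (3,2)
    t=3.6856 [x] (2,2)
    t=4.7209 [x] (1,2)
    t=5.7561 [x] (0,2) — stop
  → r_5 = 5.7561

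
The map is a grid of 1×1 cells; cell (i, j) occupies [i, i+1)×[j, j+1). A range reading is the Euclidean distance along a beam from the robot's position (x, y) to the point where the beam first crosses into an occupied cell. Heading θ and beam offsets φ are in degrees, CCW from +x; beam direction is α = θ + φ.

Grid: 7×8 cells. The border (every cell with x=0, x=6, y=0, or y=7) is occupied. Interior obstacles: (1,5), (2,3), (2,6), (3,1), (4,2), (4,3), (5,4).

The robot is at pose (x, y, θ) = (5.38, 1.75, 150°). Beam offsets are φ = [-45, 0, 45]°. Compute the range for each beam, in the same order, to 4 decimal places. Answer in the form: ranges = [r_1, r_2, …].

beam 1: φ=-45°, α=105°
  dir = (cos 105°, sin 105°) = (-0.2588, 0.9659); from cell (5,1)
  next x-line at t=1.4682, next y-line at t=0.2588; Δt_x=3.8637, Δt_y=1.0353
    y: enter (5,2) at t=0.2588
    y: enter (5,3) at t=1.2941
    x: enter (4,3) at t=1.4682 ← occupied
  → r_1 = 1.4682
beam 2: φ=0°, α=150°
  dir = (cos 150°, sin 150°) = (-0.8660, 0.5000); from cell (5,1)
  next x-line at t=0.4388, next y-line at t=0.5000; Δt_x=1.1547, Δt_y=2.0000
    x: enter (4,1) at t=0.4388
    y: enter (4,2) at t=0.5000 ← occupied
  → r_2 = 0.5000
beam 3: φ=45°, α=195°
  dir = (cos 195°, sin 195°) = (-0.9659, -0.2588); from cell (5,1)
  next x-line at t=0.3934, next y-line at t=2.8978; Δt_x=1.0353, Δt_y=3.8637
    x: enter (4,1) at t=0.3934
    x: enter (3,1) at t=1.4287 ← occupied
  → r_3 = 1.4287

ranges = [1.4682, 0.5000, 1.4287]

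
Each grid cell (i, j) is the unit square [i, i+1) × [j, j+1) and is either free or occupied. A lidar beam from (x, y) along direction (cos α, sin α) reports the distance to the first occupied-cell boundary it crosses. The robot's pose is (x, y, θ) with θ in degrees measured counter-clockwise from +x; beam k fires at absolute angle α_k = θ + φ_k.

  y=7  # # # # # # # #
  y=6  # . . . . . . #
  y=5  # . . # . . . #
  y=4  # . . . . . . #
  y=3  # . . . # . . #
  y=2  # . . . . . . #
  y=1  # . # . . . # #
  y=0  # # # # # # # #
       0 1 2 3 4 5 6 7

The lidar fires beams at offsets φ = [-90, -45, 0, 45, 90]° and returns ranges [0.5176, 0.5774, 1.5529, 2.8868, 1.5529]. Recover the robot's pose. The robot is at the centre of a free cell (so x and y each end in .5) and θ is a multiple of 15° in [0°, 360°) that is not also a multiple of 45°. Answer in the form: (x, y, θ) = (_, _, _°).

(x, y, θ) = (4.5, 1.5, 345°)

Enumerate (i+0.5, j+0.5, θ) over the 32 free cells and 16 admissible headings. For each, cast all 5 beams and compare to the given ranges.
  (2.5, 3.5, 255°): beam 1 = 1.5529 ≠ 0.5176 ✗
  (5.5, 2.5, 120°): beam 1 = 1.7321 ≠ 0.5176 ✗
  (4.5, 5.5, 105°): beam 1 = 2.5882 ≠ 0.5176 ✗
  …
  (4.5, 1.5, 345°): r_1=0.5176, r_2=0.5774, r_3=1.5529, r_4=2.8868, r_5=1.5529 — all match ✓
No second candidate reproduces the full scan.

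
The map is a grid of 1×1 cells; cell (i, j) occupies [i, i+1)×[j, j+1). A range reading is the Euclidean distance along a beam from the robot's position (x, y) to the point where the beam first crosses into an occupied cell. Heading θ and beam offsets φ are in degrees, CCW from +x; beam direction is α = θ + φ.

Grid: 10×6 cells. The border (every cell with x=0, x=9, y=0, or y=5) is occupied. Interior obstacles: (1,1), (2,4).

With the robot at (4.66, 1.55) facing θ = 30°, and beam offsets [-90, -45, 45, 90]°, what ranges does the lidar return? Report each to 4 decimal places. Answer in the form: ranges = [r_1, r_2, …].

ranges = [0.6351, 2.1250, 3.5717, 3.3200]

beam 1: φ=-90°, α=300°
  d=(0.5000,-0.8660)  start (4,1)  tX=0.6800 tY=0.6351  stride 1/|dx|=2.0000 1/|dy|=1.1547
    cross y-line → (4,0), t=0.6351 (wall)
  → r_1 = 0.6351
beam 2: φ=-45°, α=345°
  d=(0.9659,-0.2588)  start (4,1)  tX=0.3520 tY=2.1250  stride 1/|dx|=1.0353 1/|dy|=3.8637
    cross x-line → (5,1), t=0.3520
    cross x-line → (6,1), t=1.3873
    cross y-line → (6,0), t=2.1250 (wall)
  → r_2 = 2.1250
beam 3: φ=45°, α=75°
  d=(0.2588,0.9659)  start (4,1)  tX=1.3137 tY=0.4659  stride 1/|dx|=3.8637 1/|dy|=1.0353
    cross y-line → (4,2), t=0.4659
    cross x-line → (5,2), t=1.3137
    cross y-line → (5,3), t=1.5012
    cross y-line → (5,4), t=2.5364
    cross y-line → (5,5), t=3.5717 (wall)
  → r_3 = 3.5717
beam 4: φ=90°, α=120°
  d=(-0.5000,0.8660)  start (4,1)  tX=1.3200 tY=0.5196  stride 1/|dx|=2.0000 1/|dy|=1.1547
    cross y-line → (4,2), t=0.5196
    cross x-line → (3,2), t=1.3200
    cross y-line → (3,3), t=1.6743
    cross y-line → (3,4), t=2.8290
    cross x-line → (2,4), t=3.3200 (wall)
  → r_4 = 3.3200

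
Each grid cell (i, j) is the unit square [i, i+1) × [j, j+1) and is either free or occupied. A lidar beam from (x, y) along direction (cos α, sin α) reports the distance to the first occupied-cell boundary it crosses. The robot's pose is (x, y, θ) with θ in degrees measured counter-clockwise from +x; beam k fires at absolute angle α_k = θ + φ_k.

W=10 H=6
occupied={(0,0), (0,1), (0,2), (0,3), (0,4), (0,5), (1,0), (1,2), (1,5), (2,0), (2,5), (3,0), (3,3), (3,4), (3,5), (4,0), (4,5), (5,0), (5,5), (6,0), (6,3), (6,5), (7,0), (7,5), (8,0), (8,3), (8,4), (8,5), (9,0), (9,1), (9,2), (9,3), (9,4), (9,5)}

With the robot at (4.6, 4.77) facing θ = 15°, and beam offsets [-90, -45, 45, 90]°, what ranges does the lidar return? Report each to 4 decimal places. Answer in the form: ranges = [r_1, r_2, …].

ranges = [3.9030, 1.6166, 0.2656, 0.2381]

beam 1: φ=-90°, α=285°
  d=(0.2588,-0.9659)  start (4,4)  tX=1.5455 tY=0.7972  stride 1/|dx|=3.8637 1/|dy|=1.0353
    cross y-line → (4,3), t=0.7972
    cross x-line → (5,3), t=1.5455
    cross y-line → (5,2), t=1.8324
    cross y-line → (5,1), t=2.8677
    cross y-line → (5,0), t=3.9030 (wall)
  → r_1 = 3.9030
beam 2: φ=-45°, α=330°
  d=(0.8660,-0.5000)  start (4,4)  tX=0.4619 tY=1.5400  stride 1/|dx|=1.1547 1/|dy|=2.0000
    cross x-line → (5,4), t=0.4619
    cross y-line → (5,3), t=1.5400
    cross x-line → (6,3), t=1.6166 (wall)
  → r_2 = 1.6166
beam 3: φ=45°, α=60°
  d=(0.5000,0.8660)  start (4,4)  tX=0.8000 tY=0.2656  stride 1/|dx|=2.0000 1/|dy|=1.1547
    cross y-line → (4,5), t=0.2656 (wall)
  → r_3 = 0.2656
beam 4: φ=90°, α=105°
  d=(-0.2588,0.9659)  start (4,4)  tX=2.3182 tY=0.2381  stride 1/|dx|=3.8637 1/|dy|=1.0353
    cross y-line → (4,5), t=0.2381 (wall)
  → r_4 = 0.2381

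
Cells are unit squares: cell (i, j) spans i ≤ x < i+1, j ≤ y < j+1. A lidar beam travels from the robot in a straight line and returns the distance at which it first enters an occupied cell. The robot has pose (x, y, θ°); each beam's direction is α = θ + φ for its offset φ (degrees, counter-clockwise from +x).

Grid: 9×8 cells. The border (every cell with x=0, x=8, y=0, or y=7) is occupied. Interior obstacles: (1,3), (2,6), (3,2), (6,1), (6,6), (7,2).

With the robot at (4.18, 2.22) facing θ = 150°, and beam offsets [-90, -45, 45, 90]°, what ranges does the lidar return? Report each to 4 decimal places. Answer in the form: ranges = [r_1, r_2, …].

ranges = [4.3648, 0.6955, 0.1863, 1.4087]

beam 1: φ=-90°, α=60°
  direction (0.5000, 0.8660); cell (4,2); t to first gridline: x 1.6400, y 0.9007 (then +2.0000 / +1.1547)
    (4,3) via y @ 0.9007
    (5,3) via x @ 1.6400
    (5,4) via y @ 2.0554
    (5,5) via y @ 3.2101
    (6,5) via x @ 3.6400
    (6,6) via y @ 4.3648  # hit
  → r_1 = 4.3648
beam 2: φ=-45°, α=105°
  direction (-0.2588, 0.9659); cell (4,2); t to first gridline: x 0.6955, y 0.8075 (then +3.8637 / +1.0353)
    (3,2) via x @ 0.6955  # hit
  → r_2 = 0.6955
beam 3: φ=45°, α=195°
  direction (-0.9659, -0.2588); cell (4,2); t to first gridline: x 0.1863, y 0.8500 (then +1.0353 / +3.8637)
    (3,2) via x @ 0.1863  # hit
  → r_3 = 0.1863
beam 4: φ=90°, α=240°
  direction (-0.5000, -0.8660); cell (4,2); t to first gridline: x 0.3600, y 0.2540 (then +2.0000 / +1.1547)
    (4,1) via y @ 0.2540
    (3,1) via x @ 0.3600
    (3,0) via y @ 1.4087  # hit
  → r_4 = 1.4087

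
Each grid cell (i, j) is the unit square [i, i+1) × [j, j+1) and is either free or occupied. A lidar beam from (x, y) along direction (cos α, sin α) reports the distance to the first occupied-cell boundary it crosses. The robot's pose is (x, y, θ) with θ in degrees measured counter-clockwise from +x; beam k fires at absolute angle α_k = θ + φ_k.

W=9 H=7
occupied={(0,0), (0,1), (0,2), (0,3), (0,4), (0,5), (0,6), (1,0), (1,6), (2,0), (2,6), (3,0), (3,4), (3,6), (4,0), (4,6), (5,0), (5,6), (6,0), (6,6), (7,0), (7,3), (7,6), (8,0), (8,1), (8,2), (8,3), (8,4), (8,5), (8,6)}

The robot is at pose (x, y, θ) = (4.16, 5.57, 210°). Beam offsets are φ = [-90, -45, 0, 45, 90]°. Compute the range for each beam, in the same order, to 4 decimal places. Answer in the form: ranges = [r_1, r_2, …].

beam 1: φ=-90°, α=120°
  direction (-0.5000, 0.8660); cell (4,5); t to first gridline: x 0.3200, y 0.4965 (then +2.0000 / +1.1547)
    (3,5) via x @ 0.3200
    (3,6) via y @ 0.4965  # hit
  → r_1 = 0.4965
beam 2: φ=-45°, α=165°
  direction (-0.9659, 0.2588); cell (4,5); t to first gridline: x 0.1656, y 1.6614 (then +1.0353 / +3.8637)
    (3,5) via x @ 0.1656
    (2,5) via x @ 1.2009
    (2,6) via y @ 1.6614  # hit
  → r_2 = 1.6614
beam 3: φ=0°, α=210°
  direction (-0.8660, -0.5000); cell (4,5); t to first gridline: x 0.1848, y 1.1400 (then +1.1547 / +2.0000)
    (3,5) via x @ 0.1848
    (3,4) via y @ 1.1400  # hit
  → r_3 = 1.1400
beam 4: φ=45°, α=255°
  direction (-0.2588, -0.9659); cell (4,5); t to first gridline: x 0.6182, y 0.5901 (then +3.8637 / +1.0353)
    (4,4) via y @ 0.5901
    (3,4) via x @ 0.6182  # hit
  → r_4 = 0.6182
beam 5: φ=90°, α=300°
  direction (0.5000, -0.8660); cell (4,5); t to first gridline: x 1.6800, y 0.6582 (then +2.0000 / +1.1547)
    (4,4) via y @ 0.6582
    (5,4) via x @ 1.6800
    (5,3) via y @ 1.8129
    (5,2) via y @ 2.9676
    (6,2) via x @ 3.6800
    (6,1) via y @ 4.1223
    (6,0) via y @ 5.2770  # hit
  → r_5 = 5.2770

ranges = [0.4965, 1.6614, 1.1400, 0.6182, 5.2770]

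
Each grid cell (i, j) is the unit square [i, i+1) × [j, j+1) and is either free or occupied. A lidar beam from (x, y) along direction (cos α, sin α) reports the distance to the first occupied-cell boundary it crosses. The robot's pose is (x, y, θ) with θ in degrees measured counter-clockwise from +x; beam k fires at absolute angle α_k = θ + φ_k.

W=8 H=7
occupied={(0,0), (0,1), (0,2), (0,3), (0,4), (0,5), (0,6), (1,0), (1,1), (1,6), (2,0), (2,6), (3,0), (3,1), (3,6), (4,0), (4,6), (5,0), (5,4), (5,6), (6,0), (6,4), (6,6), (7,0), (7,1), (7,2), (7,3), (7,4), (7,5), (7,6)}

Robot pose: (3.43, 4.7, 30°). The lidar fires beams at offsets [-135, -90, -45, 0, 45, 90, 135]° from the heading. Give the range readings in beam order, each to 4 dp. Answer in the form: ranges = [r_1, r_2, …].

beam 1: φ=-135°, α=255°
  dir = (cos 255°, sin 255°) = (-0.2588, -0.9659); from cell (3,4)
  next x-line at t=1.6614, next y-line at t=0.7247; Δt_x=3.8637, Δt_y=1.0353
    y: enter (3,3) at t=0.7247
    x: enter (2,3) at t=1.6614
    y: enter (2,2) at t=1.7600
    y: enter (2,1) at t=2.7952
    y: enter (2,0) at t=3.8305 ← occupied
  → r_1 = 3.8305
beam 2: φ=-90°, α=300°
  dir = (cos 300°, sin 300°) = (0.5000, -0.8660); from cell (3,4)
  next x-line at t=1.1400, next y-line at t=0.8083; Δt_x=2.0000, Δt_y=1.1547
    y: enter (3,3) at t=0.8083
    x: enter (4,3) at t=1.1400
    y: enter (4,2) at t=1.9630
    y: enter (4,1) at t=3.1177
    x: enter (5,1) at t=3.1400
    y: enter (5,0) at t=4.2724 ← occupied
  → r_2 = 4.2724
beam 3: φ=-45°, α=345°
  dir = (cos 345°, sin 345°) = (0.9659, -0.2588); from cell (3,4)
  next x-line at t=0.5901, next y-line at t=2.7046; Δt_x=1.0353, Δt_y=3.8637
    x: enter (4,4) at t=0.5901
    x: enter (5,4) at t=1.6254 ← occupied
  → r_3 = 1.6254
beam 4: φ=0°, α=30°
  dir = (cos 30°, sin 30°) = (0.8660, 0.5000); from cell (3,4)
  next x-line at t=0.6582, next y-line at t=0.6000; Δt_x=1.1547, Δt_y=2.0000
    y: enter (3,5) at t=0.6000
    x: enter (4,5) at t=0.6582
    x: enter (5,5) at t=1.8129
    y: enter (5,6) at t=2.6000 ← occupied
  → r_4 = 2.6000
beam 5: φ=45°, α=75°
  dir = (cos 75°, sin 75°) = (0.2588, 0.9659); from cell (3,4)
  next x-line at t=2.2023, next y-line at t=0.3106; Δt_x=3.8637, Δt_y=1.0353
    y: enter (3,5) at t=0.3106
    y: enter (3,6) at t=1.3459 ← occupied
  → r_5 = 1.3459
beam 6: φ=90°, α=120°
  dir = (cos 120°, sin 120°) = (-0.5000, 0.8660); from cell (3,4)
  next x-line at t=0.8600, next y-line at t=0.3464; Δt_x=2.0000, Δt_y=1.1547
    y: enter (3,5) at t=0.3464
    x: enter (2,5) at t=0.8600
    y: enter (2,6) at t=1.5011 ← occupied
  → r_6 = 1.5011
beam 7: φ=135°, α=165°
  dir = (cos 165°, sin 165°) = (-0.9659, 0.2588); from cell (3,4)
  next x-line at t=0.4452, next y-line at t=1.1591; Δt_x=1.0353, Δt_y=3.8637
    x: enter (2,4) at t=0.4452
    y: enter (2,5) at t=1.1591
    x: enter (1,5) at t=1.4804
    x: enter (0,5) at t=2.5157 ← occupied
  → r_7 = 2.5157

ranges = [3.8305, 4.2724, 1.6254, 2.6000, 1.3459, 1.5011, 2.5157]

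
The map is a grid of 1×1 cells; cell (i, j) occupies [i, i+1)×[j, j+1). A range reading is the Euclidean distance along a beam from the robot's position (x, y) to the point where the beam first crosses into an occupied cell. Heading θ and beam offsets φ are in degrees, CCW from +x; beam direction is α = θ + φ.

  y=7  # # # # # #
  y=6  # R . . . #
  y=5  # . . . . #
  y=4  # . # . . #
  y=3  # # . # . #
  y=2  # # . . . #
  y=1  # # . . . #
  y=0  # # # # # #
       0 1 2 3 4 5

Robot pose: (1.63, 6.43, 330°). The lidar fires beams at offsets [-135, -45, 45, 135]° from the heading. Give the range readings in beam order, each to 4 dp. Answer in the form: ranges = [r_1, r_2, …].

beam 1: φ=-135°, α=195°
  direction (-0.9659, -0.2588); cell (1,6); t to first gridline: x 0.6522, y 1.6614 (then +1.0353 / +3.8637)
    (0,6) via x @ 0.6522  # hit
  → r_1 = 0.6522
beam 2: φ=-45°, α=285°
  direction (0.2588, -0.9659); cell (1,6); t to first gridline: x 1.4296, y 0.4452 (then +3.8637 / +1.0353)
    (1,5) via y @ 0.4452
    (2,5) via x @ 1.4296
    (2,4) via y @ 1.4804  # hit
  → r_2 = 1.4804
beam 3: φ=45°, α=15°
  direction (0.9659, 0.2588); cell (1,6); t to first gridline: x 0.3831, y 2.2023 (then +1.0353 / +3.8637)
    (2,6) via x @ 0.3831
    (3,6) via x @ 1.4183
    (3,7) via y @ 2.2023  # hit
  → r_3 = 2.2023
beam 4: φ=135°, α=105°
  direction (-0.2588, 0.9659); cell (1,6); t to first gridline: x 2.4341, y 0.5901 (then +3.8637 / +1.0353)
    (1,7) via y @ 0.5901  # hit
  → r_4 = 0.5901

ranges = [0.6522, 1.4804, 2.2023, 0.5901]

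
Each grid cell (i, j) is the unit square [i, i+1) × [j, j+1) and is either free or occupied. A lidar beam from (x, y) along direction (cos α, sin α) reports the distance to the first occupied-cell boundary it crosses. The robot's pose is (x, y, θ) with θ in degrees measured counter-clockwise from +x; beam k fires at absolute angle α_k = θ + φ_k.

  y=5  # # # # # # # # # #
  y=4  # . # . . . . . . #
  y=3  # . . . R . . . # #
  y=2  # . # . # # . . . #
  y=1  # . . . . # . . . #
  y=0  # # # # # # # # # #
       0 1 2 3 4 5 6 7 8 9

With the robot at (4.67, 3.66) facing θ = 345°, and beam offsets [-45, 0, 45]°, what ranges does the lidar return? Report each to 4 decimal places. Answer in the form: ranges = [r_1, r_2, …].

beam 1: φ=-45°, α=300°
  direction (0.5000, -0.8660); cell (4,3); t to first gridline: x 0.6600, y 0.7621 (then +2.0000 / +1.1547)
    (5,3) via x @ 0.6600
    (5,2) via y @ 0.7621  # hit
  → r_1 = 0.7621
beam 2: φ=0°, α=345°
  direction (0.9659, -0.2588); cell (4,3); t to first gridline: x 0.3416, y 2.5500 (then +1.0353 / +3.8637)
    (5,3) via x @ 0.3416
    (6,3) via x @ 1.3769
    (7,3) via x @ 2.4122
    (7,2) via y @ 2.5500
    (8,2) via x @ 3.4475
    (9,2) via x @ 4.4827  # hit
  → r_2 = 4.4827
beam 3: φ=45°, α=30°
  direction (0.8660, 0.5000); cell (4,3); t to first gridline: x 0.3811, y 0.6800 (then +1.1547 / +2.0000)
    (5,3) via x @ 0.3811
    (5,4) via y @ 0.6800
    (6,4) via x @ 1.5358
    (6,5) via y @ 2.6800  # hit
  → r_3 = 2.6800

ranges = [0.7621, 4.4827, 2.6800]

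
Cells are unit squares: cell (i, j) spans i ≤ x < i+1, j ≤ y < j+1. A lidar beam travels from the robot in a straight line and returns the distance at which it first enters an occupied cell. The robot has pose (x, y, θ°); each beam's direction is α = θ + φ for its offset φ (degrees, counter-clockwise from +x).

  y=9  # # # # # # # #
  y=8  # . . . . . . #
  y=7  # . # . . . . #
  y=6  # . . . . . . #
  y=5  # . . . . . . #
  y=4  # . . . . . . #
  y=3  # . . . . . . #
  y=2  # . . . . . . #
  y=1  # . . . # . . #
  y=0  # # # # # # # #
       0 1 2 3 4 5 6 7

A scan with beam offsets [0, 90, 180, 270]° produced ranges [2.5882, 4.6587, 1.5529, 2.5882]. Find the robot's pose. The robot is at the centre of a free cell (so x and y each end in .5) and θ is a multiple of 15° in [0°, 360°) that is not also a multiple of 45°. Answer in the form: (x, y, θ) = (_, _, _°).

The pose lattice has 46·16 = 736 candidates. Test each by forward raycasting.
  (2.5, 2.5, 150°): beam 1 = 1.7321 ≠ 2.5882 ✗
  (3.5, 5.5, 195°): beam 2 = 3.6235 ≠ 4.6587 ✗
  (6.5, 7.5, 165°): beam 1 = 5.6940 ≠ 2.5882 ✗
  (4.5, 8.5, 330°): beam 1 = 2.8868 ≠ 2.5882 ✗
  (5.5, 1.5, 15°): beam 1 = 1.5529 ≠ 2.5882 ✗
  …
  (5.5, 6.5, 165°): r_1=2.5882, r_2=4.6587, r_3=1.5529, r_4=2.5882 — all match ✓
Only this pose fits every beam.

(x, y, θ) = (5.5, 6.5, 165°)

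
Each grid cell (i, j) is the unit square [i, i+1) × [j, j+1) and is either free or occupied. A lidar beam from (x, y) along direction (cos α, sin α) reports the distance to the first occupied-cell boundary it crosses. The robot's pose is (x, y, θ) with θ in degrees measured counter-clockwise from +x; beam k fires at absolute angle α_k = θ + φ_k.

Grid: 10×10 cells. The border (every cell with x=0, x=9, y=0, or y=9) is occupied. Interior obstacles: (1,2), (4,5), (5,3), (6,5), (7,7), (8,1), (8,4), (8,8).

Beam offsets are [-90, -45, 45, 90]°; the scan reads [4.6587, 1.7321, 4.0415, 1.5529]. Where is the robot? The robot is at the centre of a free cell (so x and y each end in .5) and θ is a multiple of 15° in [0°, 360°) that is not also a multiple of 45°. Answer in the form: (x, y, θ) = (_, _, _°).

(x, y, θ) = (5.5, 7.5, 285°)

Enumerate (i+0.5, j+0.5, θ) over the 56 free cells and 16 admissible headings. For each, cast all 4 beams and compare to the given ranges.
  (5.5, 4.5, 60°): beam 1 = 4.0415 ≠ 4.6587 ✗
  (6.5, 2.5, 165°): beam 2 = 1.0000 ≠ 1.7321 ✗
  (5.5, 1.5, 165°): beam 1 = 1.5529 ≠ 4.6587 ✗
  (4.5, 4.5, 60°): beam 1 = 1.0000 ≠ 4.6587 ✗
  …
  (5.5, 7.5, 285°): r_1=4.6587, r_2=1.7321, r_3=4.0415, r_4=1.5529 — all match ✓
Unique over the lattice → pose = (5.5, 7.5, 285°).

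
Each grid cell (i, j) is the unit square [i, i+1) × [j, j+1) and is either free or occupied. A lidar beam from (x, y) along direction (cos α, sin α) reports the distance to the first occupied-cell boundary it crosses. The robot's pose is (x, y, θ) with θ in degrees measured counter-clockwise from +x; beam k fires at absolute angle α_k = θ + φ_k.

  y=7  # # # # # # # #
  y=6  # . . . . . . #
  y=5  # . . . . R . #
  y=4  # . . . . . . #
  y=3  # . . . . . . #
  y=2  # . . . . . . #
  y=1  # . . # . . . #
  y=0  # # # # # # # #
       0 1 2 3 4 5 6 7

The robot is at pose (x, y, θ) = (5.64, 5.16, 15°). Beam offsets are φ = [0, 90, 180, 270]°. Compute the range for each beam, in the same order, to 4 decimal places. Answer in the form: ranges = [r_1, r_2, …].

beam 1: φ=0°, α=15°
  cosα=0.9659 sinα=0.2588 | (5,5) | tMaxX 0.3727 tMaxY 3.2455 | tΔX 1.0353 tΔY 3.8637
    t=0.3727 [x] (6,5)
    t=1.4080 [x] (7,5) — stop
  → r_1 = 1.4080
beam 2: φ=90°, α=105°
  cosα=-0.2588 sinα=0.9659 | (5,5) | tMaxX 2.4728 tMaxY 0.8696 | tΔX 3.8637 tΔY 1.0353
    t=0.8696 [y] (5,6)
    t=1.9049 [y] (5,7) — stop
  → r_2 = 1.9049
beam 3: φ=180°, α=195°
  cosα=-0.9659 sinα=-0.2588 | (5,5) | tMaxX 0.6626 tMaxY 0.6182 | tΔX 1.0353 tΔY 3.8637
    t=0.6182 [y] (5,4)
    t=0.6626 [x] (4,4)
    t=1.6979 [x] (3,4)
    t=2.7331 [x] (2,4)
    t=3.7684 [x] (1,4)
    t=4.4819 [y] (1,3)
    t=4.8037 [x] (0,3) — stop
  → r_3 = 4.8037
beam 4: φ=270°, α=285°
  cosα=0.2588 sinα=-0.9659 | (5,5) | tMaxX 1.3909 tMaxY 0.1656 | tΔX 3.8637 tΔY 1.0353
    t=0.1656 [y] (5,4)
    t=1.2009 [y] (5,3)
    t=1.3909 [x] (6,3)
    t=2.2362 [y] (6,2)
    t=3.2715 [y] (6,1)
    t=4.3067 [y] (6,0) — stop
  → r_4 = 4.3067

ranges = [1.4080, 1.9049, 4.8037, 4.3067]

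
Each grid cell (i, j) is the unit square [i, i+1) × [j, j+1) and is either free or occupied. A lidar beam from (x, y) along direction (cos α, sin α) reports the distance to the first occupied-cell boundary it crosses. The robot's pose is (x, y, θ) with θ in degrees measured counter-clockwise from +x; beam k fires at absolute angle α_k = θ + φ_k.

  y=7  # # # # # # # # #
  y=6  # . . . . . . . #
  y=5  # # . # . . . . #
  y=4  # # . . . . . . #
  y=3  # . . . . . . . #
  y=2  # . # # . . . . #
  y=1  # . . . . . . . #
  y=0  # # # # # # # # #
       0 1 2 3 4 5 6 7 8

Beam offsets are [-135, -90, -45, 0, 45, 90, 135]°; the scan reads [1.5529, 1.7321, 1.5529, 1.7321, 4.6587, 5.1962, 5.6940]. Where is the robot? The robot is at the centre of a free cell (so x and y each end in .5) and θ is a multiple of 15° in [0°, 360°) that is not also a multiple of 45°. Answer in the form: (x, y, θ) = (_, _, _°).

Candidates: 37 free-cell centres × 16 headings = 592 poses. Raycast each; keep the one whose scan matches to 4 dp.
  (6.5, 5.5, 300°): beam 1 = 5.6940 ≠ 1.5529 ✗
  (4.5, 3.5, 345°): beam 1 = 1.0000 ≠ 1.5529 ✗
  (6.5, 2.5, 150°): beam 2 = 3.0000 ≠ 1.7321 ✗
  (2.5, 4.5, 255°): beam 1 = 1.0000 ≠ 1.5529 ✗
  …
  (6.5, 2.5, 30°): r_1=1.5529, r_2=1.7321, r_3=1.5529, r_4=1.7321, r_5=4.6587, r_6=5.1962, r_7=5.6940 — all match ✓
Only this pose fits every beam.

(x, y, θ) = (6.5, 2.5, 30°)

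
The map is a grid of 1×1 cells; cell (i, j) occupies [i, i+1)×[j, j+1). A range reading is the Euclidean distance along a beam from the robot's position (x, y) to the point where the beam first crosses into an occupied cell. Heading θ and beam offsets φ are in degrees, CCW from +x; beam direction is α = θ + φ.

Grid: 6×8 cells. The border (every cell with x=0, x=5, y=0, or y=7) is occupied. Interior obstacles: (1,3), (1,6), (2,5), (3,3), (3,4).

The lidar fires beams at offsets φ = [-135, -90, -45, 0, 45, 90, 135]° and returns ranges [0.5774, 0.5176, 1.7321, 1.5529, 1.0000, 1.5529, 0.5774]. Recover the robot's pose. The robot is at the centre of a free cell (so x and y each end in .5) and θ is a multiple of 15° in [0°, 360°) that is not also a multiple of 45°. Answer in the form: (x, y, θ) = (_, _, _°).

(x, y, θ) = (1.5, 4.5, 15°)

The pose lattice has 19·16 = 304 candidates. Test each by forward raycasting.
  (1.5, 5.5, 330°): beam 1 = 0.5176 ≠ 0.5774 ✗
  (2.5, 6.5, 120°): beam 1 = 2.5882 ≠ 0.5774 ✗
  (4.5, 6.5, 240°): beam 1 = 0.5176 ≠ 0.5774 ✗
  …
  (1.5, 4.5, 15°): r_1=0.5774, r_2=0.5176, r_3=1.7321, r_4=1.5529, r_5=1.0000, r_6=1.5529, r_7=0.5774 — all match ✓
Unique over the lattice → pose = (1.5, 4.5, 15°).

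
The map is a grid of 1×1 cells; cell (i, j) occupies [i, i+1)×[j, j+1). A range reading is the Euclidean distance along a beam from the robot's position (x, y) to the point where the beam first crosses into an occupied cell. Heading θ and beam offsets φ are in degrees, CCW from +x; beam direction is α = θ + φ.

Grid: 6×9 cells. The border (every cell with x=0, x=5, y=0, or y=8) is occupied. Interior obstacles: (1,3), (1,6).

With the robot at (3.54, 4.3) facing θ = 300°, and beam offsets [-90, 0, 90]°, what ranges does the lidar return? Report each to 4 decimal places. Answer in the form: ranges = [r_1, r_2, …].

beam 1: φ=-90°, α=210°
  dir = (cos 210°, sin 210°) = (-0.8660, -0.5000); from cell (3,4)
  next x-line at t=0.6235, next y-line at t=0.6000; Δt_x=1.1547, Δt_y=2.0000
    y: enter (3,3) at t=0.6000
    x: enter (2,3) at t=0.6235
    x: enter (1,3) at t=1.7782 ← occupied
  → r_1 = 1.7782
beam 2: φ=0°, α=300°
  dir = (cos 300°, sin 300°) = (0.5000, -0.8660); from cell (3,4)
  next x-line at t=0.9200, next y-line at t=0.3464; Δt_x=2.0000, Δt_y=1.1547
    y: enter (3,3) at t=0.3464
    x: enter (4,3) at t=0.9200
    y: enter (4,2) at t=1.5011
    y: enter (4,1) at t=2.6558
    x: enter (5,1) at t=2.9200 ← occupied
  → r_2 = 2.9200
beam 3: φ=90°, α=30°
  dir = (cos 30°, sin 30°) = (0.8660, 0.5000); from cell (3,4)
  next x-line at t=0.5312, next y-line at t=1.4000; Δt_x=1.1547, Δt_y=2.0000
    x: enter (4,4) at t=0.5312
    y: enter (4,5) at t=1.4000
    x: enter (5,5) at t=1.6859 ← occupied
  → r_3 = 1.6859

ranges = [1.7782, 2.9200, 1.6859]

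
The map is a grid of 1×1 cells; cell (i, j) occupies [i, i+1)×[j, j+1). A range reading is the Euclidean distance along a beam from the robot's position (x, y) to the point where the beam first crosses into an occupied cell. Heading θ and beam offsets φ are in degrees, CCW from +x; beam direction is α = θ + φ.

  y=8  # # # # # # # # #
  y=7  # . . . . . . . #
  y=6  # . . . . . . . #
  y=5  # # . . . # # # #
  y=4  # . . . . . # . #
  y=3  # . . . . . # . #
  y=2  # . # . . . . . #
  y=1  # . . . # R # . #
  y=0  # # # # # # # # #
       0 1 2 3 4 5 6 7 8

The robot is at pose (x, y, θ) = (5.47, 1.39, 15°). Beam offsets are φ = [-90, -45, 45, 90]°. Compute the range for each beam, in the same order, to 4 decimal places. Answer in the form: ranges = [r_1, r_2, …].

beam 1: φ=-90°, α=285°
  cosα=0.2588 sinα=-0.9659 | (5,1) | tMaxX 2.0478 tMaxY 0.4038 | tΔX 3.8637 tΔY 1.0353
    t=0.4038 [y] (5,0) — stop
  → r_1 = 0.4038
beam 2: φ=-45°, α=330°
  cosα=0.8660 sinα=-0.5000 | (5,1) | tMaxX 0.6120 tMaxY 0.7800 | tΔX 1.1547 tΔY 2.0000
    t=0.6120 [x] (6,1) — stop
  → r_2 = 0.6120
beam 3: φ=45°, α=60°
  cosα=0.5000 sinα=0.8660 | (5,1) | tMaxX 1.0600 tMaxY 0.7044 | tΔX 2.0000 tΔY 1.1547
    t=0.7044 [y] (5,2)
    t=1.0600 [x] (6,2)
    t=1.8591 [y] (6,3) — stop
  → r_3 = 1.8591
beam 4: φ=90°, α=105°
  cosα=-0.2588 sinα=0.9659 | (5,1) | tMaxX 1.8159 tMaxY 0.6315 | tΔX 3.8637 tΔY 1.0353
    t=0.6315 [y] (5,2)
    t=1.6668 [y] (5,3)
    t=1.8159 [x] (4,3)
    t=2.7021 [y] (4,4)
    t=3.7373 [y] (4,5)
    t=4.7726 [y] (4,6)
    t=5.6796 [x] (3,6)
    t=5.8079 [y] (3,7)
    t=6.8432 [y] (3,8) — stop
  → r_4 = 6.8432

ranges = [0.4038, 0.6120, 1.8591, 6.8432]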